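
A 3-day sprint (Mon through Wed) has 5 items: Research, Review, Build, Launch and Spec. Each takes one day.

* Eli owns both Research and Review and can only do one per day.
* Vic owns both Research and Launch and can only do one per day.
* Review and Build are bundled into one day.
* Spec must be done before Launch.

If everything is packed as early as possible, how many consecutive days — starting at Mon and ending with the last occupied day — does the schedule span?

2 days

The precedence chain requires at least 2 distinct days.
2 works (last occupied day: Tue): for example Research=Mon, Build=Tue, Launch=Tue, Review=Tue, Spec=Mon.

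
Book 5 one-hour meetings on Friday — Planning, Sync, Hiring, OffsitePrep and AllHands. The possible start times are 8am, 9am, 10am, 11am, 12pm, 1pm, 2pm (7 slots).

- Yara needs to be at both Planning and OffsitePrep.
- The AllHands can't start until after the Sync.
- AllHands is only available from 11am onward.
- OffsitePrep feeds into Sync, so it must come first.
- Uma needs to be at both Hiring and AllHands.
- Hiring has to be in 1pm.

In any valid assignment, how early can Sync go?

Precedence pushes Sync to at least 9am; downstream work caps Sync at 1pm.
Sync at 9am is achievable: Sync -> 9am; Hiring -> 1pm; OffsitePrep -> 8am; Planning -> 9am; AllHands -> 11am.

9am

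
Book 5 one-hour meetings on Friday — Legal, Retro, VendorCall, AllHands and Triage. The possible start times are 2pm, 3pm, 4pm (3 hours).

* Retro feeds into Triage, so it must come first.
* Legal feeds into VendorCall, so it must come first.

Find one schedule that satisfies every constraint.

Legal=2pm; AllHands=2pm; Triage=3pm; VendorCall=3pm; Retro=2pm

Checking: Retro(2pm) before Triage(3pm); Legal(2pm) before VendorCall(3pm).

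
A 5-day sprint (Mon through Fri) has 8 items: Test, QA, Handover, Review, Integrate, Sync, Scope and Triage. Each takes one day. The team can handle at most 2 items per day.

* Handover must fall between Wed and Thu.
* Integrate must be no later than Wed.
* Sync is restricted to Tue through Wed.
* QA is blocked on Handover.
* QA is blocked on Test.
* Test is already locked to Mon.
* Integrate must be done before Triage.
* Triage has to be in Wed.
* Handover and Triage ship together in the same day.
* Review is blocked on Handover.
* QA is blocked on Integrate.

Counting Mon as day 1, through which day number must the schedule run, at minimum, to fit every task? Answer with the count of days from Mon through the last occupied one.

4 days

The precedence chain requires at least 3 distinct days.
With at most 2 per day and 8 tasks, at least 4 days are needed.
Propagating the time windows through the other constraints, QA can't land before Thu — that is day 4 counting from Mon — so the schedule must run through at least 4 days.
4 works (last occupied day: Thu): for example QA=Thu, Review=Thu, Integrate=Mon, Test=Mon, Sync=Tue, Scope=Tue, Triage=Wed, Handover=Wed.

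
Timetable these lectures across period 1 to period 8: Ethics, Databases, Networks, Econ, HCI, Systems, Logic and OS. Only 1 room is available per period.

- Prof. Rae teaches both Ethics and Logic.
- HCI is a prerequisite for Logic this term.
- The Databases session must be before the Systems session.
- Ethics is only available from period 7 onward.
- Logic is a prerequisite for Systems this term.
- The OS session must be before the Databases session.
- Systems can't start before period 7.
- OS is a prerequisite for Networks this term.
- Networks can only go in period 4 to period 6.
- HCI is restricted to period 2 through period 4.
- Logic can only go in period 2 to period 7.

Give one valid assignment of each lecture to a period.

OS -> period 1, Ethics -> period 8, Econ -> period 6, Databases -> period 5, Systems -> period 7, HCI -> period 2, Networks -> period 4, Logic -> period 3

Checking: HCI(period 2) before Logic(period 3); OS(period 1) before Databases(period 5); Logic(period 3) before Systems(period 7); Databases(period 5) before Systems(period 7); OS(period 1) before Networks(period 4); Ethics(period 8) != Logic(period 3); HCI=period 2 in [period 2,period 4]; Networks=period 4 in [period 4,period 6]; Ethics=period 8 in [period 7,period 8]; Systems=period 7 in [period 7,period 8]; Logic=period 3 in [period 2,period 7]; max 1 per period (cap 1).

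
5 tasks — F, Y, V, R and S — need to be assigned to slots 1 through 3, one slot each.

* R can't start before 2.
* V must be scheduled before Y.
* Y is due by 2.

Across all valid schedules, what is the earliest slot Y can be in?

Precedence pushes Y to at least 2; Y's own window allows nothing later than 2.
Y at 2 is achievable: F=1; R=2; Y=2; S=1; V=1.

2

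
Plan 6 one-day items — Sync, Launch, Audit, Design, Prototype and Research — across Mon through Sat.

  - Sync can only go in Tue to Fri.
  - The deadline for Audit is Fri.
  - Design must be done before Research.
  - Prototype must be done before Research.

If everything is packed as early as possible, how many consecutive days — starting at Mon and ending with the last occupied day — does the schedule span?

2

The precedence chain requires at least 2 distinct days.
2 works (last occupied day: Tue): for example Design=Mon; Launch=Mon; Sync=Tue; Prototype=Mon; Audit=Mon; Research=Tue.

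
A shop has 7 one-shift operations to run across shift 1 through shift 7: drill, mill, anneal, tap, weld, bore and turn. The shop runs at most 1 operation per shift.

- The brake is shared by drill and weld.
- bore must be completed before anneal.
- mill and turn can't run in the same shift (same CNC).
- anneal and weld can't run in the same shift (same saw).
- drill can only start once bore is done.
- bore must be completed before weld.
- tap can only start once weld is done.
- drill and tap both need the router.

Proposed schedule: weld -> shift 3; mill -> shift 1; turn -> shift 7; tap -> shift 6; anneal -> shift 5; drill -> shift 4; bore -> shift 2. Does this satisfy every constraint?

Valid

drill can only start once bore is done — holds.
The shop runs at most 1 operation per shift — holds.
mill and turn can't run in the same shift (same CNC) — holds.
The brake is shared by drill and weld — holds.
bore must be completed before anneal — holds.
drill and tap both need the router — holds.
anneal and weld can't run in the same shift (same saw) — holds.
tap can only start once weld is done — holds.
bore must be completed before weld — holds.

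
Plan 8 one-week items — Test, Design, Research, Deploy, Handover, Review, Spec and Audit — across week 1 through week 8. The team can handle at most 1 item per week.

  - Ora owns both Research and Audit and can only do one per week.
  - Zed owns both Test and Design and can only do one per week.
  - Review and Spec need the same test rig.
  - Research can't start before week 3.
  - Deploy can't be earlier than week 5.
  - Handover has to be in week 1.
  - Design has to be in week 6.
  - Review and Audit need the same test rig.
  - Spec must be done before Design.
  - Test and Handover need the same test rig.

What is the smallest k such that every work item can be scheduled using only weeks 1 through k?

8 weeks

The precedence chain requires at least 2 distinct weeks.
With at most 1 per week and 8 work items, at least 8 weeks are needed.
Design can't be placed before week 6, so the schedule must run through at least week 6.
8 works (last occupied week: week 8): for example Design=week 6; Research=week 3; Review=week 7; Handover=week 1; Spec=week 2; Deploy=week 5; Audit=week 8; Test=week 4.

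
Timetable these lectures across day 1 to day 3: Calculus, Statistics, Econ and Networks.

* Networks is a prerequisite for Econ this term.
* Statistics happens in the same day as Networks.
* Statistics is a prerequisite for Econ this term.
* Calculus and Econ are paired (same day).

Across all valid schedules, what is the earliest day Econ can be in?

Precedence pushes Econ to at least day 2.
Econ at day 2 is achievable: Statistics=day 1, Networks=day 1, Econ=day 2, Calculus=day 2.

day 2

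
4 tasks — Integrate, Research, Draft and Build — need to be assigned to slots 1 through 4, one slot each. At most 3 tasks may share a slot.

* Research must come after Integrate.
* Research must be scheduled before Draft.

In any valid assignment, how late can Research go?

3

Precedence pushes Research to at least 2; downstream work caps Research at 3.
Research at 3 is achievable: Draft=4; Build=1; Research=3; Integrate=1.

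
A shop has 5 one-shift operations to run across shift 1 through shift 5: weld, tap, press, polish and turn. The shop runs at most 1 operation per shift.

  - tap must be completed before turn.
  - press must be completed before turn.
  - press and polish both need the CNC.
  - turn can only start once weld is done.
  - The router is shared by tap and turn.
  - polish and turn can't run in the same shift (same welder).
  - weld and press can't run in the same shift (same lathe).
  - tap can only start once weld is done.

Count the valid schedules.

15

Splitting on weld: it can be shift 1 (8), shift 2 (5), shift 3 (2). Listing each branch's schedules as (tap, press, polish, turn) by shift number:
weld=shift 1: (2,3,4,5) (2,3,5,4) (2,4,3,5) (3,2,4,5) (3,2,5,4) (3,4,2,5) (4,2,3,5) (4,3,2,5) — 8.
weld=shift 2: (3,1,4,5) (3,1,5,4) (3,4,1,5) (4,1,3,5) (4,3,1,5) — 5.
weld=shift 3: (4,1,2,5) (4,2,1,5) — 2.
Summing: 8 + 5 + 2 = 15.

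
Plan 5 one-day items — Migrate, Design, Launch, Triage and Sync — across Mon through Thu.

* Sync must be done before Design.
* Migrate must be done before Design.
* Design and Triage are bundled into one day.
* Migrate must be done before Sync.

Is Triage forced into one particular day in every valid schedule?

Triage can be Wed (e.g. Launch -> Mon; Migrate -> Mon; Triage -> Wed; Sync -> Tue; Design -> Wed) or Thu (e.g. Launch -> Mon; Triage -> Thu; Sync -> Tue; Design -> Thu; Migrate -> Mon).

No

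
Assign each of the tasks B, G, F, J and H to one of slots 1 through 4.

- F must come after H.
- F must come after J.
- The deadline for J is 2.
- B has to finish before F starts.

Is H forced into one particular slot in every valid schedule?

No

H can be 1 (e.g. H=1, B=1, F=2, G=1, J=1) or 2 (e.g. H=2; B=1; J=1; F=3; G=1).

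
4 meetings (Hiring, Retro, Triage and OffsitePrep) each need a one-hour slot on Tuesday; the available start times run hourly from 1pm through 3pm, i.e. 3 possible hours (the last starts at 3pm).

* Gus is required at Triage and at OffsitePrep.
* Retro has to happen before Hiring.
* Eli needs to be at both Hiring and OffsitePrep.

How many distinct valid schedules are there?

12

Splitting on Hiring: it can be 2pm (4), 3pm (8). Listing each branch's schedules as (Retro, Triage, OffsitePrep):
Hiring=2pm: (1pm,1pm,3pm) (1pm,2pm,1pm) (1pm,2pm,3pm) (1pm,3pm,1pm) — 4.
Hiring=3pm: (1pm,1pm,2pm) (1pm,2pm,1pm) (1pm,3pm,1pm) (1pm,3pm,2pm) (2pm,1pm,2pm) (2pm,2pm,1pm) (2pm,3pm,1pm) (2pm,3pm,2pm) — 8.
Summing: 4 + 8 = 12.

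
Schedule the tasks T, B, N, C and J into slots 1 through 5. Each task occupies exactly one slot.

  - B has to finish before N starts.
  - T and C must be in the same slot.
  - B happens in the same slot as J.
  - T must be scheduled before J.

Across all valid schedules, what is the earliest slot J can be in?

Precedence pushes J to at least 2; J must be in the same slot as B, which can't be after 4, so J is at most 4.
J at 2 is achievable: C=1; N=3; B=2; J=2; T=1.

2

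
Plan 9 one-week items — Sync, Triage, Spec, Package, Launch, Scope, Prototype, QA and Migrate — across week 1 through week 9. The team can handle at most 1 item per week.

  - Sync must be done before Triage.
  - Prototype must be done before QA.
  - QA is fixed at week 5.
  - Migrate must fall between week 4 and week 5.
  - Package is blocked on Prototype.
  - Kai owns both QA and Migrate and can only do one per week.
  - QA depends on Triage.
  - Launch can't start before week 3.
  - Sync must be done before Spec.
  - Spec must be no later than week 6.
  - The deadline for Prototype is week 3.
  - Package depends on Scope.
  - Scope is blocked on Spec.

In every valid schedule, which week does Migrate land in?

Migrate's window is week 4–week 5.
QA is fixed at week 5, and Migrate can't share a week with QA.
So Migrate must be week 4.

week 4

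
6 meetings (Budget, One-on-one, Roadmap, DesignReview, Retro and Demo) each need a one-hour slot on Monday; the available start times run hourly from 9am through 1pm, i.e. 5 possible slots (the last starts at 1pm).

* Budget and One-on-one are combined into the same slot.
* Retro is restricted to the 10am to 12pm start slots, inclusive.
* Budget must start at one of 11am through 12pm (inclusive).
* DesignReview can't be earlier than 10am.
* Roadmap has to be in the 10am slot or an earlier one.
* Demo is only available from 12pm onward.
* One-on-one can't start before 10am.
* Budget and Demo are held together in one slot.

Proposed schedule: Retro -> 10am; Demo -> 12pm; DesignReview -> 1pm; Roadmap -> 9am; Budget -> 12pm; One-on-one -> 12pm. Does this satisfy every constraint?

One-on-one can't start before 10am — holds.
Budget and Demo are held together in one slot — holds.
Roadmap has to be in the 10am slot or an earlier one — holds.
Retro is restricted to the 10am to 12pm start slots, inclusive — holds.
Budget must start at one of 11am through 12pm (inclusive) — holds.
Demo is only available from 12pm onward — holds.
Budget and One-on-one are combined into the same slot — holds.
DesignReview can't be earlier than 10am — holds.

Yes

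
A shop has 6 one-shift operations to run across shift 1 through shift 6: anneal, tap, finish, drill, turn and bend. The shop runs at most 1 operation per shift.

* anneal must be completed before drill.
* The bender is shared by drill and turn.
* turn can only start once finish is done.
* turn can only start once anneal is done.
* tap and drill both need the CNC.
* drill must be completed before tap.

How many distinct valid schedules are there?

54

Splitting on anneal: it can be shift 1 (30), shift 2 (18), shift 3 (6). Listing each branch's schedules as (tap, finish, drill, turn, bend) by shift number:
anneal=shift 1: (3,4,2,5,6) (3,4,2,6,5) (3,5,2,6,4) (4,2,3,5,6) (4,2,3,6,5) (4,3,2,5,6) (4,3,2,6,5) (4,5,2,6,3) (4,5,3,6,2) (5,2,3,4,6) (5,2,3,6,4) (5,2,4,3,6) (5,2,4,6,3) (5,3,2,4,6) (5,3,2,6,4) (5,3,4,6,2) (5,4,2,6,3) (5,4,3,6,2) (6,2,3,4,5) (6,2,3,5,4) (6,2,4,3,5) (6,2,4,5,3) (6,2,5,3,4) (6,2,5,4,3) (6,3,2,4,5) (6,3,2,5,4) (6,3,4,5,2) (6,3,5,4,2) (6,4,2,5,3) (6,4,3,5,2) — 30.
anneal=shift 2: (4,1,3,5,6) (4,1,3,6,5) (4,5,3,6,1) (5,1,3,4,6) (5,1,3,6,4) (5,1,4,3,6) (5,1,4,6,3) (5,3,4,6,1) (5,4,3,6,1) (6,1,3,4,5) (6,1,3,5,4) (6,1,4,3,5) (6,1,4,5,3) (6,1,5,3,4) (6,1,5,4,3) (6,3,4,5,1) (6,3,5,4,1) (6,4,3,5,1) — 18.
anneal=shift 3: (5,1,4,6,2) (5,2,4,6,1) (6,1,4,5,2) (6,1,5,4,2) (6,2,4,5,1) (6,2,5,4,1) — 6.
Summing: 30 + 18 + 6 = 54.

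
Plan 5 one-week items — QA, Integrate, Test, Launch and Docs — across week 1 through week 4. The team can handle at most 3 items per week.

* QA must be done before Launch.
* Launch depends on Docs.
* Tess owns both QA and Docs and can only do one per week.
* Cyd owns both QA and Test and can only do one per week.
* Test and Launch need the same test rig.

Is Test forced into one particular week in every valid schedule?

No

Test can be week 1 (e.g. Docs in week 1, Integrate in week 1, Launch in week 3, Test in week 1, QA in week 2) or week 2 (e.g. QA=week 1, Test=week 2, Docs=week 2, Launch=week 3, Integrate=week 1).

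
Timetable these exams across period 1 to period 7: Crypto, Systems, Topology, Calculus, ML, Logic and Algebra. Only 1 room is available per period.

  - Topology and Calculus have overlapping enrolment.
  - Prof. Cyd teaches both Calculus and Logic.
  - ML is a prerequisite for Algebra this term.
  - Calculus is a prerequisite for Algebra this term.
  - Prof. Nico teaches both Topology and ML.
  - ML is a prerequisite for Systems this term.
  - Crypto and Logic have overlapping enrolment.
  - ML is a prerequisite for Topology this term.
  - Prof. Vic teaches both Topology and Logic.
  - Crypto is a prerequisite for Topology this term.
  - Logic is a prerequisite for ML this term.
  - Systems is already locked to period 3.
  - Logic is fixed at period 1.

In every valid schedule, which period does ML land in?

period 2

Logic is fixed at period 1 and must come before ML, so ML is at least period 2.
Systems is fixed at period 3 and must come after ML, so ML is at most period 2.
So ML must be period 2.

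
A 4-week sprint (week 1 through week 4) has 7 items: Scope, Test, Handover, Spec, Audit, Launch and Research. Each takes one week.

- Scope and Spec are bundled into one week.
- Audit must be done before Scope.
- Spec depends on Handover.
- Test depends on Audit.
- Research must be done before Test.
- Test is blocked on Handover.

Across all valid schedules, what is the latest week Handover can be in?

Downstream work caps Handover at week 3.
Handover at week 3 is achievable: Research in week 1; Test in week 4; Audit in week 1; Launch in week 1; Scope in week 4; Spec in week 4; Handover in week 3.

week 3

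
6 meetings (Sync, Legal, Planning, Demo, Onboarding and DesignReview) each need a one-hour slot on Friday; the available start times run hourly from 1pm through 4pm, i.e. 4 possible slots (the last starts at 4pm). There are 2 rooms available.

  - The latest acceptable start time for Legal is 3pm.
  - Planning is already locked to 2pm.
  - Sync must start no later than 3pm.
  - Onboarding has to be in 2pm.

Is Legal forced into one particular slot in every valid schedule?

No

Legal can be 1pm (e.g. Demo in 3pm, Sync in 1pm, DesignReview in 3pm, Planning in 2pm, Legal in 1pm, Onboarding in 2pm) or 3pm (e.g. Planning -> 2pm; DesignReview -> 3pm; Legal -> 3pm; Demo -> 1pm; Sync -> 1pm; Onboarding -> 2pm).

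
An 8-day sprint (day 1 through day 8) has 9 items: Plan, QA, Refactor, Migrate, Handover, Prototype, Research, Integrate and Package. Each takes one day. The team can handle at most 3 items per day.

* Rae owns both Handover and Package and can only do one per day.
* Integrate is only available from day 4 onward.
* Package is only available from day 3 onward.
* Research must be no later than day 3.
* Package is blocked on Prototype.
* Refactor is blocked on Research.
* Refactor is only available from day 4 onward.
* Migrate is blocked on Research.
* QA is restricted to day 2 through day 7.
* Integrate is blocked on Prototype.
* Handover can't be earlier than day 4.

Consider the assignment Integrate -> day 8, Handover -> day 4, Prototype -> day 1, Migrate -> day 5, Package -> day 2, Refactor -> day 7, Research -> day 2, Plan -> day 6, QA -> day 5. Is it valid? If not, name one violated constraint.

Migrate is blocked on Research — holds.
Handover can't be earlier than day 4 — holds.
Integrate is only available from day 4 onward — holds.
Research must be no later than day 3 — holds.
Integrate is blocked on Prototype — holds.
Refactor is blocked on Research — holds.
Rae owns both Handover and Package and can only do one per day — holds.
The team can handle at most 3 items per day — holds.
Refactor is only available from day 4 onward — holds.
QA is restricted to day 2 through day 7 — holds.
Package is only available from day 3 onward — violated.
Package is blocked on Prototype — holds.

No — it violates: Package is only available from day 3 onward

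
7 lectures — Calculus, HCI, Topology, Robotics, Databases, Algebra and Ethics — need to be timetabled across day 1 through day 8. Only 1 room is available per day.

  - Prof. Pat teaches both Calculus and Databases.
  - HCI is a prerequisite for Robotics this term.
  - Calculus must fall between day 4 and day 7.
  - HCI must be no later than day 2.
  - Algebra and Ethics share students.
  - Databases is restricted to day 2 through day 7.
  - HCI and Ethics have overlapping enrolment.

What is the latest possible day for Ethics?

Ethics at day 8 is achievable: HCI -> day 1, Robotics -> day 3, Algebra -> day 6, Databases -> day 2, Topology -> day 5, Calculus -> day 4, Ethics -> day 8.

day 8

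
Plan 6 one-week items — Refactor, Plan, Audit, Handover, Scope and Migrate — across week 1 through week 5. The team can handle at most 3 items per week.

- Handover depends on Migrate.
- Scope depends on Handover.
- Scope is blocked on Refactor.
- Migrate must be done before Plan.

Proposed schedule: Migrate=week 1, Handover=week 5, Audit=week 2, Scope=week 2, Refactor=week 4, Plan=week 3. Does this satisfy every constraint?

Scope is blocked on Refactor — violated.
Migrate must be done before Plan — holds.
Scope depends on Handover — violated.
Handover depends on Migrate — holds.
The team can handle at most 3 items per week — holds.

No — it violates: Scope depends on Handover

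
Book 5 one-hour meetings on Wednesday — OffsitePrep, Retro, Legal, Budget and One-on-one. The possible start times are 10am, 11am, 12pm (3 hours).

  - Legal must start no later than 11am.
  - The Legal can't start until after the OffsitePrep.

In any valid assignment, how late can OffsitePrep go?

10am

Downstream work caps OffsitePrep at 10am.
OffsitePrep at 10am is achievable: One-on-one=10am; Retro=10am; Legal=11am; OffsitePrep=10am; Budget=10am.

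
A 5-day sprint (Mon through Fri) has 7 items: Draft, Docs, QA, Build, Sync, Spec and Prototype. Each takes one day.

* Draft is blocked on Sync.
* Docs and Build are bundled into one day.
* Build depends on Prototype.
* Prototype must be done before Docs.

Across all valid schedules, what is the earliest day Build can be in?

Tue

Precedence pushes Build to at least Tue.
Build at Tue is achievable: Docs in Tue; Sync in Mon; Spec in Mon; Prototype in Mon; Build in Tue; Draft in Tue; QA in Mon.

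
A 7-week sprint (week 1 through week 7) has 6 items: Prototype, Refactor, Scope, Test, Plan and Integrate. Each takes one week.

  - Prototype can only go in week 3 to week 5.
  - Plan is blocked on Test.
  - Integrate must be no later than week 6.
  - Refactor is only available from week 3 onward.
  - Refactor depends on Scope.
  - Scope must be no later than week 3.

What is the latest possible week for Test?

week 6

Downstream work caps Test at week 6.
Test at week 6 is achievable: Prototype -> week 3, Refactor -> week 3, Scope -> week 1, Integrate -> week 1, Test -> week 6, Plan -> week 7.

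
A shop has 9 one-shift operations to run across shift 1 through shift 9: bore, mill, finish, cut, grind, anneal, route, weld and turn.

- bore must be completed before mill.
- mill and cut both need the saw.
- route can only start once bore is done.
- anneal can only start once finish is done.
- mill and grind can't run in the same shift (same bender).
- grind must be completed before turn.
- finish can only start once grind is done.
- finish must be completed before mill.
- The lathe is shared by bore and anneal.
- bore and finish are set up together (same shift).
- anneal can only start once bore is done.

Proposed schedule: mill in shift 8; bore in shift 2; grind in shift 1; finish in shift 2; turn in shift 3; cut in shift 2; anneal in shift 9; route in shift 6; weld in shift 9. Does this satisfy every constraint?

Valid

bore must be completed before mill — holds.
route can only start once bore is done — holds.
mill and grind can't run in the same shift (same bender) — holds.
anneal can only start once bore is done — holds.
The lathe is shared by bore and anneal — holds.
finish must be completed before mill — holds.
grind must be completed before turn — holds.
anneal can only start once finish is done — holds.
bore and finish are set up together (same shift) — holds.
mill and cut both need the saw — holds.
finish can only start once grind is done — holds.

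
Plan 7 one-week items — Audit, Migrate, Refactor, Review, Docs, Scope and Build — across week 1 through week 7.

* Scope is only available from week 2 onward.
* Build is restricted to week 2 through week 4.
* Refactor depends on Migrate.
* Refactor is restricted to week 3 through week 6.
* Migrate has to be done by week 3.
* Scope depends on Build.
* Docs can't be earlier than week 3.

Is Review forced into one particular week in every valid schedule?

Review can be week 1 (e.g. Build -> week 2; Refactor -> week 3; Review -> week 1; Migrate -> week 1; Docs -> week 3; Audit -> week 1; Scope -> week 3) or week 2 (e.g. Audit in week 1; Migrate in week 1; Review in week 2; Scope in week 3; Build in week 2; Refactor in week 3; Docs in week 3).

No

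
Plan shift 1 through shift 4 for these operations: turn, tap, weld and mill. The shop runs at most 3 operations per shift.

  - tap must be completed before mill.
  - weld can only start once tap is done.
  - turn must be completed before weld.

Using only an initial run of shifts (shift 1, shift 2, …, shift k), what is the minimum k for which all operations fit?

The precedence chain requires at least 2 distinct shifts.
With at most 3 per shift and 4 operations, at least 2 shifts are needed.
2 works (last occupied shift: shift 2): for example mill -> shift 2; turn -> shift 1; weld -> shift 2; tap -> shift 1.

2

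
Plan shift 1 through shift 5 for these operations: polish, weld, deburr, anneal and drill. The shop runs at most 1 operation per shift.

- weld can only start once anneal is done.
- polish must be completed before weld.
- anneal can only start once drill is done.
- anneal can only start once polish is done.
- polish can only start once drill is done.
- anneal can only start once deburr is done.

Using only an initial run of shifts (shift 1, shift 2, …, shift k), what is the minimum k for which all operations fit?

5 shifts

The precedence chain requires at least 4 distinct shifts.
With at most 1 per shift and 5 operations, at least 5 shifts are needed.
5 works (last occupied shift: shift 5): for example drill=shift 1; polish=shift 2; deburr=shift 3; anneal=shift 4; weld=shift 5.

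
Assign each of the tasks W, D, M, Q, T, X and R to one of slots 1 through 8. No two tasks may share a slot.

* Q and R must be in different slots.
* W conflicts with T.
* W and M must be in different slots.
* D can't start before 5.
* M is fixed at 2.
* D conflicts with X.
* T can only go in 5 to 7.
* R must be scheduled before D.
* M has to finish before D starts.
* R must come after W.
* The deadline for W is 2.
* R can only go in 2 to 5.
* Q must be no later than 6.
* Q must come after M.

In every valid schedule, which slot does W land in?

1

W's window is 1–2.
M is fixed at 2, and W can't share a slot with M.
So W must be 1.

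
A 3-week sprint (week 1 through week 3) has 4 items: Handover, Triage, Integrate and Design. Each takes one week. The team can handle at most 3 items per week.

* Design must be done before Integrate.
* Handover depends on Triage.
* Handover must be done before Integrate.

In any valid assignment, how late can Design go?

Downstream work caps Design at week 2.
Design at week 2 is achievable: Integrate -> week 3; Handover -> week 2; Design -> week 2; Triage -> week 1.

week 2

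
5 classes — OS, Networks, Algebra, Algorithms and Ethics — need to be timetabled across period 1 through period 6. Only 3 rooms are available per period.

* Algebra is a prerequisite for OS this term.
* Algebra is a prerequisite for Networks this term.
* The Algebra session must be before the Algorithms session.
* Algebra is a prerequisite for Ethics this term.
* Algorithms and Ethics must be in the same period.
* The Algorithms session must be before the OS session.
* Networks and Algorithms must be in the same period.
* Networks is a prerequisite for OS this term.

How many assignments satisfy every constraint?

20

Splitting on OS: it can be period 3 (1), period 4 (3), period 5 (6), period 6 (10). Listing each branch's schedules as (Networks, Algebra, Algorithms, Ethics) by period number:
OS=period 3: (2,1,2,2) — 1.
OS=period 4: (2,1,2,2) (3,1,3,3) (3,2,3,3) — 3.
OS=period 5: (2,1,2,2) (3,1,3,3) (3,2,3,3) (4,1,4,4) (4,2,4,4) (4,3,4,4) — 6.
OS=period 6: (2,1,2,2) (3,1,3,3) (3,2,3,3) (4,1,4,4) (4,2,4,4) (4,3,4,4) (5,1,5,5) (5,2,5,5) (5,3,5,5) (5,4,5,5) — 10.
Summing: 1 + 3 + 6 + 10 = 20.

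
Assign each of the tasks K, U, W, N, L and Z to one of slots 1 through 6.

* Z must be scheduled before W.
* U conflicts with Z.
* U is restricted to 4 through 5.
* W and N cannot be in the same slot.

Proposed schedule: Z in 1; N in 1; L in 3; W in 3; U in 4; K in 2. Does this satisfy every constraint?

Yes, all constraints hold

U conflicts with Z — holds.
Z must be scheduled before W — holds.
U is restricted to 4 through 5 — holds.
W and N cannot be in the same slot — holds.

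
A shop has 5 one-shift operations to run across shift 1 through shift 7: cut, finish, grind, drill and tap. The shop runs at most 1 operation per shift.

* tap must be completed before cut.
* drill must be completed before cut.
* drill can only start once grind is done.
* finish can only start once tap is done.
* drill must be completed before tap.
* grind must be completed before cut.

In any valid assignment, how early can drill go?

Precedence pushes drill to at least shift 2; downstream work caps drill at shift 5.
drill at shift 2 is achievable: grind=shift 1; drill=shift 2; tap=shift 3; cut=shift 4; finish=shift 5.

shift 2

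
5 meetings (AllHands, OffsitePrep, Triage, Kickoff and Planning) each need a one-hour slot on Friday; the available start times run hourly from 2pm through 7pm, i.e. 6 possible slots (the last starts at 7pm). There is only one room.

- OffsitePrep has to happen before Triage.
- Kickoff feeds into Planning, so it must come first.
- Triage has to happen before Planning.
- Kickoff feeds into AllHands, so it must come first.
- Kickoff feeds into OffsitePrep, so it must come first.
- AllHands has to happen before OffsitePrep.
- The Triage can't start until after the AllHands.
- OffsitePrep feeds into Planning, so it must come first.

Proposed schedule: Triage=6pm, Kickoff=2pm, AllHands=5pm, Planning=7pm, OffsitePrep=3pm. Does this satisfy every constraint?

No. AllHands has to happen before OffsitePrep is not satisfied.

OffsitePrep feeds into Planning, so it must come first — holds.
Kickoff feeds into AllHands, so it must come first — holds.
Kickoff feeds into Planning, so it must come first — holds.
AllHands has to happen before OffsitePrep — violated.
Kickoff feeds into OffsitePrep, so it must come first — holds.
Triage has to happen before Planning — holds.
There is only one room — holds.
OffsitePrep has to happen before Triage — holds.
The Triage can't start until after the AllHands — holds.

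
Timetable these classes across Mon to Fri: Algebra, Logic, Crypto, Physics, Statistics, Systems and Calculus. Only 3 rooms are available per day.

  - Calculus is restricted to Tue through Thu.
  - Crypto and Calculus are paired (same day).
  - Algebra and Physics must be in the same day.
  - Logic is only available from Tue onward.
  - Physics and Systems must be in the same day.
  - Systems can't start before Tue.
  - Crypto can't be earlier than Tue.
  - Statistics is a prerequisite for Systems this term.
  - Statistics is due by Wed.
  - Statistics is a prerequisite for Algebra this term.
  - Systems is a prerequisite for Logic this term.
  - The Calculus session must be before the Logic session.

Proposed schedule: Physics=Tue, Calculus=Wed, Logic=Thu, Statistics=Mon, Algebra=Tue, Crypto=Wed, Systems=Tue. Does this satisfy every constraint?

Only 3 rooms are available per day — holds.
Statistics is a prerequisite for Algebra this term — holds.
Systems can't start before Tue — holds.
Systems is a prerequisite for Logic this term — holds.
Physics and Systems must be in the same day — holds.
Logic is only available from Tue onward — holds.
Crypto and Calculus are paired (same day) — holds.
Algebra and Physics must be in the same day — holds.
Statistics is due by Wed — holds.
Statistics is a prerequisite for Systems this term — holds.
Calculus is restricted to Tue through Thu — holds.
The Calculus session must be before the Logic session — holds.
Crypto can't be earlier than Tue — holds.

Valid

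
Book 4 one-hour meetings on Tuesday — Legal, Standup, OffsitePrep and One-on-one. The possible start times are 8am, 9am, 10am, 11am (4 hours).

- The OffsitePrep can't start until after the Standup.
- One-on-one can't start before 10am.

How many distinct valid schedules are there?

Splitting on Legal: it can be 8am (12), 9am (12), 10am (12), 11am (12). Listing each branch's schedules as (Standup, OffsitePrep, One-on-one):
Legal=8am: (8am,9am,10am) (8am,9am,11am) (8am,10am,10am) (8am,10am,11am) (8am,11am,10am) (8am,11am,11am) (9am,10am,10am) (9am,10am,11am) (9am,11am,10am) (9am,11am,11am) (10am,11am,10am) (10am,11am,11am) — 12.
Legal=9am: (8am,9am,10am) (8am,9am,11am) (8am,10am,10am) (8am,10am,11am) (8am,11am,10am) (8am,11am,11am) (9am,10am,10am) (9am,10am,11am) (9am,11am,10am) (9am,11am,11am) (10am,11am,10am) (10am,11am,11am) — 12.
Legal=10am: (8am,9am,10am) (8am,9am,11am) (8am,10am,10am) (8am,10am,11am) (8am,11am,10am) (8am,11am,11am) (9am,10am,10am) (9am,10am,11am) (9am,11am,10am) (9am,11am,11am) (10am,11am,10am) (10am,11am,11am) — 12.
Legal=11am: (8am,9am,10am) (8am,9am,11am) (8am,10am,10am) (8am,10am,11am) (8am,11am,10am) (8am,11am,11am) (9am,10am,10am) (9am,10am,11am) (9am,11am,10am) (9am,11am,11am) (10am,11am,10am) (10am,11am,11am) — 12.
Summing: 12 + 12 + 12 + 12 = 48.

48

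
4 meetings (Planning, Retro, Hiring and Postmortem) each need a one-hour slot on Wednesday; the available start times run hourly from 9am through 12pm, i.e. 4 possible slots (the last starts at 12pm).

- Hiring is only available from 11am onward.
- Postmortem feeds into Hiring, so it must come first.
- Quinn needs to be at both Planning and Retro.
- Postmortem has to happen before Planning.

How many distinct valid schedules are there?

Splitting on Planning: it can be 10am (6), 11am (12), 12pm (15). Listing each branch's schedules as (Retro, Hiring, Postmortem):
Planning=10am: (9am,11am,9am) (9am,12pm,9am) (11am,11am,9am) (11am,12pm,9am) (12pm,11am,9am) (12pm,12pm,9am) — 6.
Planning=11am: (9am,11am,9am) (9am,11am,10am) (9am,12pm,9am) (9am,12pm,10am) (10am,11am,9am) (10am,11am,10am) (10am,12pm,9am) (10am,12pm,10am) (12pm,11am,9am) (12pm,11am,10am) (12pm,12pm,9am) (12pm,12pm,10am) — 12.
Planning=12pm: (9am,11am,9am) (9am,11am,10am) (9am,12pm,9am) (9am,12pm,10am) (9am,12pm,11am) (10am,11am,9am) (10am,11am,10am) (10am,12pm,9am) (10am,12pm,10am) (10am,12pm,11am) (11am,11am,9am) (11am,11am,10am) (11am,12pm,9am) (11am,12pm,10am) (11am,12pm,11am) — 15.
Summing: 6 + 12 + 15 = 33.

33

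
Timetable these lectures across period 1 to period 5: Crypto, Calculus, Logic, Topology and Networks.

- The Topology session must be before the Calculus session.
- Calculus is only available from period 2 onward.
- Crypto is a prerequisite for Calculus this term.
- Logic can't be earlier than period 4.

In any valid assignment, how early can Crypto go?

period 1

Downstream work caps Crypto at period 4.
Crypto at period 1 is achievable: Calculus -> period 2, Crypto -> period 1, Topology -> period 1, Logic -> period 4, Networks -> period 1.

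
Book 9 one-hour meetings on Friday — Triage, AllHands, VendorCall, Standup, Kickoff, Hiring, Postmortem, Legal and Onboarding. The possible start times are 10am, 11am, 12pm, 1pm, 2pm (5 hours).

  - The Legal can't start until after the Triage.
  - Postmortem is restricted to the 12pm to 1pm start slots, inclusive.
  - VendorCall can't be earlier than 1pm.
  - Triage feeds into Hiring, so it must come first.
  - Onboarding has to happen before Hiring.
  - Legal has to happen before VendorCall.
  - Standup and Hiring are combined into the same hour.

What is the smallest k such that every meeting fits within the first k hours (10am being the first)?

The precedence chain requires at least 3 distinct hours.
VendorCall can't be placed before 1pm — that is hour 4 counting from 10am — so the schedule must run through at least 4 hours.
4 works (last occupied hour: 1pm): for example Triage in 10am, Onboarding in 10am, Hiring in 11am, AllHands in 10am, Kickoff in 10am, Standup in 11am, Postmortem in 12pm, Legal in 11am, VendorCall in 1pm.

4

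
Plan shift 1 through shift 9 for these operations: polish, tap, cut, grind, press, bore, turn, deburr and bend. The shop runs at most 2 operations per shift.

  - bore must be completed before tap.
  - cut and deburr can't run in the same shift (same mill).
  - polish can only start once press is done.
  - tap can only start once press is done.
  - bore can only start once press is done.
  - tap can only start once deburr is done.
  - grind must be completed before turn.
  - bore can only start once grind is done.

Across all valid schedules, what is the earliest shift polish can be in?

Precedence pushes polish to at least shift 2.
polish at shift 2 is achievable: polish -> shift 2; tap -> shift 4; bend -> shift 5; grind -> shift 1; bore -> shift 2; deburr -> shift 3; cut -> shift 4; turn -> shift 3; press -> shift 1.

shift 2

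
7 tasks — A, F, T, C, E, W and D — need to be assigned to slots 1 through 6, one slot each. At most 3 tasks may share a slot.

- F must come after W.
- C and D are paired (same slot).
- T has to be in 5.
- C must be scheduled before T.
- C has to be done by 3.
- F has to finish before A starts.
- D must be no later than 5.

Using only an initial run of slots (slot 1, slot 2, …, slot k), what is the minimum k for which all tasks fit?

The precedence chain requires at least 3 distinct slots.
With at most 3 per slot and 7 tasks, at least 3 slots are needed.
T can't be placed before 5, so the schedule must run through at least slot 5.
5 works (last occupied slot: 5): for example C in 1, W in 1, E in 2, T in 5, D in 1, F in 2, A in 3.

5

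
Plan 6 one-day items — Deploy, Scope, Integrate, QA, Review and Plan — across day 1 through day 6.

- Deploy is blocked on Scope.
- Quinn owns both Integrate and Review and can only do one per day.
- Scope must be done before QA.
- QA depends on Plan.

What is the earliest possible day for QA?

day 2

Precedence pushes QA to at least day 2.
QA at day 2 is achievable: QA -> day 2; Integrate -> day 1; Plan -> day 1; Deploy -> day 2; Scope -> day 1; Review -> day 2.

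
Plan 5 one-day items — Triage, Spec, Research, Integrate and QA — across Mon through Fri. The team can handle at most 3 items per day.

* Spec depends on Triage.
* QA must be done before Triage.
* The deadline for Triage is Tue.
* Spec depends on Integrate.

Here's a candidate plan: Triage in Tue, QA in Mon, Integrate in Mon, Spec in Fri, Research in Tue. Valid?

Valid

The team can handle at most 3 items per day — holds.
Spec depends on Integrate — holds.
QA must be done before Triage — holds.
The deadline for Triage is Tue — holds.
Spec depends on Triage — holds.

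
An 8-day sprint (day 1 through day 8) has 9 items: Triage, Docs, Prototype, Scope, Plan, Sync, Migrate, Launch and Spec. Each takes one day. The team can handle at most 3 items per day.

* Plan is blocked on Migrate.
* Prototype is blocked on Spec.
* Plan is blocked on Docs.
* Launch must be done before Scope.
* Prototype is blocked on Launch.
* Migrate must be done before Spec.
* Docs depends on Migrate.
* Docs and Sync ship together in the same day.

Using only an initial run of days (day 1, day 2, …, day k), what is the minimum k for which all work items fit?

The precedence chain requires at least 3 distinct days.
With at most 3 per day and 9 work items, at least 3 days are needed.
3 works (last occupied day: day 3): for example Plan=day 3, Migrate=day 1, Launch=day 1, Scope=day 3, Prototype=day 3, Spec=day 2, Sync=day 2, Triage=day 1, Docs=day 2.

3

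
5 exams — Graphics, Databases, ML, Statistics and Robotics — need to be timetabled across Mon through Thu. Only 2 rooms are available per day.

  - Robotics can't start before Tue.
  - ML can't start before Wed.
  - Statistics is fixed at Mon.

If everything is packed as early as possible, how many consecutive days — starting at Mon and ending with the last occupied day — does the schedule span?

3

With at most 2 per day and 5 exams, at least 3 days are needed.
ML can't be placed before Wed — that is day 3 counting from Mon — so the schedule must run through at least 3 days.
3 works (last occupied day: Wed): for example Databases=Tue; Robotics=Tue; ML=Wed; Statistics=Mon; Graphics=Mon.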